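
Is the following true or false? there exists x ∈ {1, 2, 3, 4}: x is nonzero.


Evaluate the predicate on each element: 1:T, 2:T, 3:T, 4:T.
Witness x = 1 satisfies the predicate.

T


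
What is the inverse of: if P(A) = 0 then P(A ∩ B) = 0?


The inverse of (P → Q) is (¬P → ¬Q). It is equivalent to the converse, not to the original.
Here P = 'P(A) = 0' and Q = 'P(A ∩ B) = 0'.

If not (P(A) = 0), then not (P(A ∩ B) = 0).


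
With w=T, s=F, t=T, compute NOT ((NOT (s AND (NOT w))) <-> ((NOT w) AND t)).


Substitute w=T, s=F, t=T:
NOT w = F
s AND (NOT w) = F AND F = F
NOT (s AND (NOT w)) = T
NOT w = F
(NOT w) AND t = F AND T = F
(NOT (s AND (NOT w))) <-> ((NOT w) AND t) = T <-> F = F
NOT ((NOT (s AND (NOT w))) <-> ((NOT w) AND t)) = T

T


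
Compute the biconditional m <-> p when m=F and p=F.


Biconditional is true when both operands have the same truth value.
Substitute: m=F, p=F.
F <-> F evaluates to T.

T


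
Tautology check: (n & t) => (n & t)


Build the truth table over {n, t}:
n | t | φ
---------
False | False | True
True | False | True
False | True | True
True | True | True
Every row evaluates to true.

Yes, it is a tautology.


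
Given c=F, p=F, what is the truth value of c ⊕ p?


Exclusive or is true when exactly one operand is true.
Substitute: c=F, p=F.
F ⊕ F evaluates to F.

F


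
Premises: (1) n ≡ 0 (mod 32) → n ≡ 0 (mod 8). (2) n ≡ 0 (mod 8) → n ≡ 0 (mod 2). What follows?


Hypothetical syllogism: from (P → Q) and (Q → R), infer (P → R).
Chain the two implications through the shared middle term 'n ≡ 0 (mod 8)'.

n ≡ 0 (mod 32) → n ≡ 0 (mod 2)


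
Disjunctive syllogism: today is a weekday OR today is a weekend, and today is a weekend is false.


Disjunctive syllogism: from (P ∨ Q) and ¬P, infer Q.
One disjunct, 'today is a weekend', is ruled out; the other must hold.

today is a weekday


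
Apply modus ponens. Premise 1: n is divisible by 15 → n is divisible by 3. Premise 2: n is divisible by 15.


Modus ponens: from (P → Q) and P, infer Q.
P = 'n is divisible by 15' is asserted, and P → Q holds, so Q follows.

n is divisible by 3.


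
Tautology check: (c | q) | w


Build the truth table over {c, q, w}:
c | q | w | φ
-------------
False | False | False | False
True | False | False | True
False | True | False | True
True | True | False | True
False | False | True | True
True | False | True | True
False | True | True | True
True | True | True | True
Counterexample at row 1: with c=False, q=False, w=False, the formula is False.

No, it is not a tautology.


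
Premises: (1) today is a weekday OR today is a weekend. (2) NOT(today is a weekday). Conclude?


Disjunctive syllogism: from (P ∨ Q) and ¬P, infer Q.
One disjunct, 'today is a weekday', is ruled out; the other must hold.

today is a weekend


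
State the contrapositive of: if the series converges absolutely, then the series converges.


The contrapositive of (P → Q) is (¬Q → ¬P); it is logically equivalent to the original.
Here P = 'the series converges absolutely' and Q = 'the series converges'.

If not (the series converges), then not (the series converges absolutely).


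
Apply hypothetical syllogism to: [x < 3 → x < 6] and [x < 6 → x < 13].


Hypothetical syllogism: from (P → Q) and (Q → R), infer (P → R).
Chain the two implications through the shared middle term 'x < 6'.

x < 3 → x < 13


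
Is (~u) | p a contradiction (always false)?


Truth table over {p, u}:
p | u | φ
---------
False | False | True
True | False | True
False | True | False
True | True | True
Satisfying assignment at row 1: p=False, u=False gives True.

No, it is not a contradiction.


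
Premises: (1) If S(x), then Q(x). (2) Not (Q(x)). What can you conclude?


Modus tollens: from (P → Q) and ¬Q, infer ¬P.
Q = 'Q(x)' is denied; since P → Q, P must also fail.

Not (S(x)).


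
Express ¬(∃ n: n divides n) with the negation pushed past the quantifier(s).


¬(∀ x: φ) = ∃ x: ¬φ, and ¬(∃ x: φ) = ∀ x: ¬φ.
Apply to the existential statement.

∀ n: ¬(n divides n)


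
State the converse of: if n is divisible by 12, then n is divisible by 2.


The converse of (P → Q) is (Q → P). It is not in general equivalent to the original.
Here P = 'n is divisible by 12' and Q = 'n is divisible by 2'.

If n is divisible by 2, then n is divisible by 12.


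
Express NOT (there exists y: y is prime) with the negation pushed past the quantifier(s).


¬(for all x: φ) = there exists x: ¬φ, and ¬(there exists x: φ) = for all x: ¬φ.
Apply to the existential statement.

for all y: NOT(y is prime)


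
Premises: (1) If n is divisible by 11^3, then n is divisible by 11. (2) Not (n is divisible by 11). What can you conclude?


Modus tollens: from (P → Q) and ¬Q, infer ¬P.
Q = 'n is divisible by 11' is denied; since P → Q, P must also fail.

Not (n is divisible by 11^3).


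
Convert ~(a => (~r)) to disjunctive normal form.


Step 1: Rewrite implication then negate: ¬(¬a ∨ (¬r)) = a ∧ ¬(¬r).
Step 2: Eliminate any double negations (¬¬X = X).

a & r


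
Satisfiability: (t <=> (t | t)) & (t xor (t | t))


Check all 2 assignments over {t}:
t | φ
-----
False | False
True | False
No assignment makes the formula true.

Unsatisfiable.


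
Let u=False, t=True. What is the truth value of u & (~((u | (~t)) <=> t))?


Substitute u=False, t=True:
~t = False
u | (~t) = False | False = False
(u | (~t)) <=> t = False <=> True = False
~((u | (~t)) <=> t) = True
u & (~((u | (~t)) <=> t)) = False & True = False

False


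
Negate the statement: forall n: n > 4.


¬(forall x: φ) = exists x: ¬φ, and ¬(exists x: φ) = forall x: ¬φ.
Apply to the universal statement.

exists n: ~(n > 4)


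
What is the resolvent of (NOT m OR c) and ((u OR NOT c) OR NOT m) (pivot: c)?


The clauses contain complementary literals c and NOTc.
Resolution eliminates this pair and disjoins the remaining literals (merging duplicates).

(NOT m OR u)


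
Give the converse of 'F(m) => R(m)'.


The converse of (P → Q) is (Q → P). It is not in general equivalent to the original.
Here P = 'F(m)' and Q = 'R(m)'.

If R(m), then F(m).


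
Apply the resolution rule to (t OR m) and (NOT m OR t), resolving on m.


The clauses contain complementary literals m and NOTm.
Resolution eliminates this pair and disjoins the remaining literals (merging duplicates).

t


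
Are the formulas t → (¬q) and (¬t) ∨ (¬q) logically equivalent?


Compare truth tables:
q | t | φ | ψ
-------------
F | F | T | T
T | F | T | T
F | T | T | T
T | T | F | F
The columns φ and ψ agree on every row.

Yes, they are logically equivalent.


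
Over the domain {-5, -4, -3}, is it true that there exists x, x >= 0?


Evaluate the predicate on each element: -5:F, -4:F, -3:F.
No element satisfies the predicate.

F


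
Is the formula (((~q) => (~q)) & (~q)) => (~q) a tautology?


Build the truth table over {q}:
q | φ
-----
False | True
True | True
Every row evaluates to true.

Yes, it is a tautology.


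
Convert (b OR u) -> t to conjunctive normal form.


Step 1: Rewrite as ¬(b ∨ u) ∨ t = (¬b ∧ ¬u) ∨ t.
Step 2: Distribute ∨ over ∧.

((NOT b) OR t) AND ((NOT u) OR t)


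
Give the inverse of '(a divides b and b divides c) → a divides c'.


The inverse of (P → Q) is (¬P → ¬Q). It is equivalent to the converse, not to the original.
Here P = '(a divides b and b divides c)' and Q = 'a divides c'.

If not ((a divides b and b divides c)), then not (a divides c).


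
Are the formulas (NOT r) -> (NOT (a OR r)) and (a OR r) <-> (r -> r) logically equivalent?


Compare truth tables:
a | r | φ | ψ
-------------
F | F | T | F
T | F | F | T
F | T | T | T
T | T | T | T
They differ at row 1 (a=F, r=F): φ=T but ψ=F.

No, they are not logically equivalent.


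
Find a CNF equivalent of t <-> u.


Step 1: Rewrite t ↔ u as (t → u) ∧ (u → t).
Step 2: Rewrite each implication as a disjunction.

((NOT t) OR u) AND ((NOT u) OR t)


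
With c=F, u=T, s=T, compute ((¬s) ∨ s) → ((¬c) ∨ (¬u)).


Substitute c=F, u=T, s=T:
¬s = F
(¬s) ∨ s = F ∨ T = T
¬c = T
¬u = F
(¬c) ∨ (¬u) = T ∨ F = T
((¬s) ∨ s) → ((¬c) ∨ (¬u)) = T → T = T

T


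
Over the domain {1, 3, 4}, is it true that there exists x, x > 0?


Evaluate the predicate on each element: 1:T, 3:T, 4:T.
Witness x = 1 satisfies the predicate.

T


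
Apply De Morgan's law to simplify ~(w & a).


De Morgan: the negation of a conjunction is the disjunction of the negations.
Distribute ~ across &, flipping it to |, and negate each literal.

(~w) | (~a)


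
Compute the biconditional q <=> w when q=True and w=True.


Biconditional is true when both operands have the same truth value.
Substitute: q=True, w=True.
True <=> True evaluates to True.

True


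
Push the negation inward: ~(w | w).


De Morgan: the negation of a disjunction is the conjunction of the negations.
Distribute ~ across |, flipping it to &, and negate each literal.

(~w) & (~w)


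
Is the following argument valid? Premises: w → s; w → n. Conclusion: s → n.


This is (no valid rule). There exist truth assignments where the premises are all true but the conclusion is false.

Invalid.


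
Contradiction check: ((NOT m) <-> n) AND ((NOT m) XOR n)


Truth table over {m, n}:
m | n | φ
---------
F | F | F
T | F | F
F | T | F
T | T | F
Every row is false.

Yes, it is a contradiction.


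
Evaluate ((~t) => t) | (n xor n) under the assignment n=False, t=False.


Substitute n=False, t=False:
~t = True
(~t) => t = True => False = False
n xor n = False xor False = False
((~t) => t) | (n xor n) = False | False = False

False


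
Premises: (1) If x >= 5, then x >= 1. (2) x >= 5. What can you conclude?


Modus ponens: from (P → Q) and P, infer Q.
P = 'x >= 5' is asserted, and P → Q holds, so Q follows.

x >= 1.


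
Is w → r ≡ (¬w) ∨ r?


Compare truth tables:
r | w | φ | ψ
-------------
F | F | T | T
T | F | T | T
F | T | F | F
T | T | T | T
The columns φ and ψ agree on every row.

Yes, they are logically equivalent.


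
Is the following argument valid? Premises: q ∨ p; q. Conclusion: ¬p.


This is affirming a disjunct (fallacy). There exist truth assignments where the premises are all true but the conclusion is false.

Invalid.


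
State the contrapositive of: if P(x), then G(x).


The contrapositive of (P → Q) is (¬Q → ¬P); it is logically equivalent to the original.
Here P = 'P(x)' and Q = 'G(x)'.

If not (G(x)), then not (P(x)).


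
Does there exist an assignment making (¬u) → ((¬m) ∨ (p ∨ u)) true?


Search for a satisfying assignment over {m, p, u}.
Try m=F, p=F, u=F: the formula evaluates to T.
A satisfying assignment exists.

Satisfiable.


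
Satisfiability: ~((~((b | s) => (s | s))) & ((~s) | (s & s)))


Search for a satisfying assignment over {b, s}.
Try b=False, s=False: the formula evaluates to True.
A satisfying assignment exists.

Satisfiable.


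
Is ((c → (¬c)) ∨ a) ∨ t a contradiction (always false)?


Truth table over {a, c, t}:
a | c | t | φ
-------------
F | F | F | T
T | F | F | T
F | T | F | F
T | T | F | T
F | F | T | T
T | F | T | T
F | T | T | T
T | T | T | T
Satisfying assignment at row 1: a=F, c=F, t=F gives T.

No, it is not a contradiction.


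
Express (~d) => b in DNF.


Step 1: Rewrite (¬d) → b as ¬(¬d) ∨ b.
Step 2: Eliminate any double negations (¬¬X = X).

d | b


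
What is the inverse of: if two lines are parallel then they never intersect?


The inverse of (P → Q) is (¬P → ¬Q). It is equivalent to the converse, not to the original.
Here P = 'two lines are parallel' and Q = 'they never intersect'.

If not (two lines are parallel), then not (they never intersect).


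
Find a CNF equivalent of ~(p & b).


Step 1: Apply De Morgan: ¬(p ∧ b) = ¬p ∨ ¬b.

(~p) | (~b)


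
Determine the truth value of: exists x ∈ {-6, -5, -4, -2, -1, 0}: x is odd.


Evaluate the predicate on each element: -6:False, -5:True, -4:False, -2:False, -1:True, 0:False.
Witness x = -5 satisfies the predicate.

True


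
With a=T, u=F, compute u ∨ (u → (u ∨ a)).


Substitute a=T, u=F:
u ∨ a = F ∨ T = T
u → (u ∨ a) = F → T = T
u ∨ (u → (u ∨ a)) = F ∨ T = T

T


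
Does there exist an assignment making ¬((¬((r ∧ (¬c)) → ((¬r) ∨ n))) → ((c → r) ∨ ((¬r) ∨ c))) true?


Check all 8 assignments over {c, n, r}:
c | n | r | φ
-------------
F | F | F | F
T | F | F | F
F | T | F | F
T | T | F | F
F | F | T | F
T | F | T | F
F | T | T | F
T | T | T | F
No assignment makes the formula true.

Unsatisfiable.


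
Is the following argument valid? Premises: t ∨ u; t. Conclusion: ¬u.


This is affirming a disjunct (fallacy). There exist truth assignments where the premises are all true but the conclusion is false.

Invalid.


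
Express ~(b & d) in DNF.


Step 1: Apply De Morgan: ¬(b ∧ d) = ¬b ∨ ¬d.

(~b) | (~d)


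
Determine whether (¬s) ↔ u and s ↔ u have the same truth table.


Compare truth tables:
s | u | φ | ψ
-------------
F | F | F | T
T | F | T | F
F | T | T | F
T | T | F | T
They differ at row 1 (s=F, u=F): φ=F but ψ=T.

No, they are not logically equivalent.


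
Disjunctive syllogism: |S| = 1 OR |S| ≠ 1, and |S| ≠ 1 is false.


Disjunctive syllogism: from (P ∨ Q) and ¬P, infer Q.
One disjunct, '|S| ≠ 1', is ruled out; the other must hold.

|S| = 1


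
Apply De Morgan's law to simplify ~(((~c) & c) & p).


De Morgan: the negation of a conjunction is the disjunction of the negations.
Distribute ~ across &, flipping it to |, and negate each literal.

(c | (~c)) | (~p)


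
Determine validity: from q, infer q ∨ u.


This matches the form of disjunction introduction: the conclusion follows in every model of the premises.

Valid.


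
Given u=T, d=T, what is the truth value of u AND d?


Conjunction is true only when both operands are true.
Substitute: u=T, d=T.
T AND T evaluates to T.

T


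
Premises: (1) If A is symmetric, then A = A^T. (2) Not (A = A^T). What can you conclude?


Modus tollens: from (P → Q) and ¬Q, infer ¬P.
Q = 'A = A^T' is denied; since P → Q, P must also fail.

Not (A is symmetric).


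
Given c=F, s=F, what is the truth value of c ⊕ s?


Exclusive or is true when exactly one operand is true.
Substitute: c=F, s=F.
F ⊕ F evaluates to F.

F


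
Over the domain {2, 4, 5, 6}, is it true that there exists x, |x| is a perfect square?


Evaluate the predicate on each element: 2:F, 4:T, 5:F, 6:F.
Witness x = 4 satisfies the predicate.

T


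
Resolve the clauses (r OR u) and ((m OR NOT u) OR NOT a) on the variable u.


The clauses contain complementary literals u and NOTu.
Resolution eliminates this pair and disjoins the remaining literals (merging duplicates).

((r OR NOT a) OR m)


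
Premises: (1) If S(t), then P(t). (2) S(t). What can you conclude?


Modus ponens: from (P → Q) and P, infer Q.
P = 'S(t)' is asserted, and P → Q holds, so Q follows.

P(t).


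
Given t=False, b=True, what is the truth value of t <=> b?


Biconditional is true when both operands have the same truth value.
Substitute: t=False, b=True.
False <=> True evaluates to False.

False


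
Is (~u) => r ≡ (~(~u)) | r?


Compare truth tables:
r | u | φ | ψ
-------------
False | False | False | False
True | False | True | True
False | True | True | True
True | True | True | True
The columns φ and ψ agree on every row.

Yes, they are logically equivalent.


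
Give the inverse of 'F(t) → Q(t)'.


The inverse of (P → Q) is (¬P → ¬Q). It is equivalent to the converse, not to the original.
Here P = 'F(t)' and Q = 'Q(t)'.

If not (F(t)), then not (Q(t)).


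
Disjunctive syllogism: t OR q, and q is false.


Disjunctive syllogism: from (P ∨ Q) and ¬P, infer Q.
One disjunct, 'q', is ruled out; the other must hold.

t


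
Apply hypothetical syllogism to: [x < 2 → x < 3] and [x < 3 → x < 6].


Hypothetical syllogism: from (P → Q) and (Q → R), infer (P → R).
Chain the two implications through the shared middle term 'x < 3'.

x < 2 → x < 6


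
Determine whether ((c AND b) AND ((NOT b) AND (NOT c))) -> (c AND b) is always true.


Build the truth table over {b, c}:
b | c | φ
---------
F | F | T
T | F | T
F | T | T
T | T | T
Every row evaluates to true.

Yes, it is a tautology.


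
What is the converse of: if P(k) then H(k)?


The converse of (P → Q) is (Q → P). It is not in general equivalent to the original.
Here P = 'P(k)' and Q = 'H(k)'.

If H(k), then P(k).


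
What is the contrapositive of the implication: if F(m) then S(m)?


The contrapositive of (P → Q) is (¬Q → ¬P); it is logically equivalent to the original.
Here P = 'F(m)' and Q = 'S(m)'.

If not (S(m)), then not (F(m)).


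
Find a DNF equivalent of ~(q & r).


Step 1: Apply De Morgan: ¬(q ∧ r) = ¬q ∨ ¬r.

(~q) | (~r)


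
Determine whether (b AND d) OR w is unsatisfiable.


Truth table over {b, d, w}:
b | d | w | φ
-------------
F | F | F | F
T | F | F | F
F | T | F | F
T | T | F | T
F | F | T | T
T | F | T | T
F | T | T | T
T | T | T | T
Satisfying assignment at row 4: b=T, d=T, w=F gives T.

No, it is not a contradiction.


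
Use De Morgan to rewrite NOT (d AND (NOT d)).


De Morgan: the negation of a conjunction is the disjunction of the negations.
Distribute NOT across AND, flipping it to OR, and negate each literal.

(NOT d) OR d


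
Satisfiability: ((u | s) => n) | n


Search for a satisfying assignment over {n, s, u}.
Try n=False, s=False, u=False: the formula evaluates to True.
A satisfying assignment exists.

Satisfiable.


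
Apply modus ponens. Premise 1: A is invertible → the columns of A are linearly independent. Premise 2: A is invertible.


Modus ponens: from (P → Q) and P, infer Q.
P = 'A is invertible' is asserted, and P → Q holds, so Q follows.

the columns of A are linearly independent.


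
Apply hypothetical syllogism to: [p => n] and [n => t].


Hypothetical syllogism: from (P → Q) and (Q → R), infer (P → R).
Chain the two implications through the shared middle term 'n'.

p => t


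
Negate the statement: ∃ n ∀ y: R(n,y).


Negation flips each quantifier (∀↔∃) and negates the inner predicate.
¬(∃ n ∀ y: φ) = ∀ n ∃ y: ¬φ.

∀ n ∃ y: ¬(R(n,y))


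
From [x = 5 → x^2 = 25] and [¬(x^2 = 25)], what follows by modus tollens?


Modus tollens: from (P → Q) and ¬Q, infer ¬P.
Q = 'x^2 = 25' is denied; since P → Q, P must also fail.

Not (x = 5).


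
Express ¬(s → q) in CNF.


Step 1: Rewrite s → q as ¬s ∨ q.
Step 2: Negate: ¬(¬s ∨ q) = s ∧ ¬q (De Morgan + double negation).

s ∧ (¬q)


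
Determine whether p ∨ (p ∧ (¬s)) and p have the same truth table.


Compare truth tables:
p | s | φ | ψ
-------------
F | F | F | F
T | F | T | T
F | T | F | F
T | T | T | T
The columns φ and ψ agree on every row.

Yes, they are logically equivalent.


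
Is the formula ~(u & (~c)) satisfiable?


Search for a satisfying assignment over {c, u}.
Try c=False, u=False: the formula evaluates to True.
A satisfying assignment exists.

Satisfiable.


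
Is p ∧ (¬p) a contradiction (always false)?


Truth table over {p}:
p | φ
-----
F | F
T | F
Every row is false.

Yes, it is a contradiction.


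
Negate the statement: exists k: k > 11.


¬(forall x: φ) = exists x: ¬φ, and ¬(exists x: φ) = forall x: ¬φ.
Apply to the existential statement.

forall k: ~(k > 11)


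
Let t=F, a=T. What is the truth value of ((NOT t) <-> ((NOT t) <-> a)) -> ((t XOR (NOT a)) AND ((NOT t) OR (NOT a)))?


Substitute t=F, a=T:
… (earlier sub-steps elided)
NOT t = T
(NOT t) <-> a = T <-> T = T
(NOT t) <-> ((NOT t) <-> a) = T <-> T = T
NOT a = F
t XOR (NOT a) = F XOR F = F
NOT t = T
NOT a = F
(NOT t) OR (NOT a) = T OR F = T
(t XOR (NOT a)) AND ((NOT t) OR (NOT a)) = F AND T = F
((NOT t) <-> ((NOT t) <-> a)) -> ((t XOR (NOT a)) AND ((NOT t) OR (NOT a))) = T -> F = F

F


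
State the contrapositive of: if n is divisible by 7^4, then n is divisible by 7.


The contrapositive of (P → Q) is (¬Q → ¬P); it is logically equivalent to the original.
Here P = 'n is divisible by 7^4' and Q = 'n is divisible by 7'.

If not (n is divisible by 7), then not (n is divisible by 7^4).


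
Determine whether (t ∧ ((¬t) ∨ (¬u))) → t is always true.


Build the truth table over {t, u}:
t | u | φ
---------
F | F | T
T | F | T
F | T | T
T | T | T
Every row evaluates to true.

Yes, it is a tautology.


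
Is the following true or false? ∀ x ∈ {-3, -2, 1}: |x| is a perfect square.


Evaluate the predicate on each element: -3:F, -2:F, 1:T.
Counterexample x = -3 fails the predicate.

F


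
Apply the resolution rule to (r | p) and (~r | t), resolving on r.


The clauses contain complementary literals r and ~r.
Resolution eliminates this pair and disjoins the remaining literals (merging duplicates).

(p | t)


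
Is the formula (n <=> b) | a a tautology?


Build the truth table over {a, b, n}:
a | b | n | φ
-------------
False | False | False | True
True | False | False | True
False | True | False | False
True | True | False | True
False | False | True | False
True | False | True | True
False | True | True | True
True | True | True | True
Counterexample at row 3: with a=False, b=True, n=False, the formula is False.

No, it is not a tautology.


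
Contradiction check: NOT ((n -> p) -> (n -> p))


Truth table over {n, p}:
n | p | φ
---------
F | F | F
T | F | F
F | T | F
T | T | F
Every row is false.

Yes, it is a contradiction.


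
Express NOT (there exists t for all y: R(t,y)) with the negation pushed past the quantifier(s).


Negation flips each quantifier (∀↔∃) and negates the inner predicate.
¬(there exists t for all y: φ) = for all t there exists y: ¬φ.

for all t there exists y: NOT(R(t,y))


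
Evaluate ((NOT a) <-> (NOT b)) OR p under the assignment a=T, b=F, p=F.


Substitute a=T, b=F, p=F:
NOT a = F
NOT b = T
(NOT a) <-> (NOT b) = F <-> T = F
((NOT a) <-> (NOT b)) OR p = F OR F = F

F


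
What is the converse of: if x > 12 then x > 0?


The converse of (P → Q) is (Q → P). It is not in general equivalent to the original.
Here P = 'x > 12' and Q = 'x > 0'.

If x > 0, then x > 12.


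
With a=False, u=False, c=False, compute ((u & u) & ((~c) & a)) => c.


Substitute a=False, u=False, c=False:
u & u = False & False = False
~c = True
(~c) & a = True & False = False
(u & u) & ((~c) & a) = False & False = False
((u & u) & ((~c) & a)) => c = False => False = True

True


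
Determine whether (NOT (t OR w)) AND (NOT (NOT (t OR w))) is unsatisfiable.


Truth table over {t, w}:
t | w | φ
---------
F | F | F
T | F | F
F | T | F
T | T | F
Every row is false.

Yes, it is a contradiction.


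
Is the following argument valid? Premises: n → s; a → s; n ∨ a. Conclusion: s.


This matches the form of proof by cases: the conclusion follows in every model of the premises.

Valid.


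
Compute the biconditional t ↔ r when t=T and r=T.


Biconditional is true when both operands have the same truth value.
Substitute: t=T, r=T.
T ↔ T evaluates to T.

T


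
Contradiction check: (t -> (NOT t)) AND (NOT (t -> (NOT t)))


Truth table over {t}:
t | φ
-----
F | F
T | F
Every row is false.

Yes, it is a contradiction.


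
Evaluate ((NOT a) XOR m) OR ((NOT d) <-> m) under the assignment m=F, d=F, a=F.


Substitute m=F, d=F, a=F:
NOT a = T
(NOT a) XOR m = T XOR F = T
NOT d = T
(NOT d) <-> m = T <-> F = F
((NOT a) XOR m) OR ((NOT d) <-> m) = T OR F = T

T


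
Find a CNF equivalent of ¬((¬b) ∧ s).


Step 1: Apply De Morgan: ¬((¬b) ∧ s) = ¬(¬b) ∨ ¬s.
Step 2: Eliminate any double negations (¬¬X = X).

b ∨ (¬s)


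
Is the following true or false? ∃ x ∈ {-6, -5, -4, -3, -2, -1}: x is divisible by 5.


Evaluate the predicate on each element: -6:F, -5:T, -4:F, -3:F, -2:F, -1:F.
Witness x = -5 satisfies the predicate.

T


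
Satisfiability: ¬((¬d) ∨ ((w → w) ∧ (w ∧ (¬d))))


Search for a satisfying assignment over {d, w}.
Try d=T, w=F: the formula evaluates to T.
A satisfying assignment exists.

Satisfiable.


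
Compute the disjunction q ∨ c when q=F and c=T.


Disjunction is false only when both operands are false.
Substitute: q=F, c=T.
F ∨ T evaluates to T.

T


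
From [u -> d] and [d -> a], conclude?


Hypothetical syllogism: from (P → Q) and (Q → R), infer (P → R).
Chain the two implications through the shared middle term 'd'.

u -> a


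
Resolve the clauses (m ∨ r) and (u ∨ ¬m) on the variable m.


The clauses contain complementary literals m and ¬m.
Resolution eliminates this pair and disjoins the remaining literals (merging duplicates).

(r ∨ u)


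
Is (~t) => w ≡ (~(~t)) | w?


Compare truth tables:
t | w | φ | ψ
-------------
False | False | False | False
True | False | True | True
False | True | True | True
True | True | True | True
The columns φ and ψ agree on every row.

Yes, they are logically equivalent.


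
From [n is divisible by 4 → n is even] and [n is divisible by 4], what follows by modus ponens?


Modus ponens: from (P → Q) and P, infer Q.
P = 'n is divisible by 4' is asserted, and P → Q holds, so Q follows.

n is even.


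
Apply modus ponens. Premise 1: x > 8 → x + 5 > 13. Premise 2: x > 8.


Modus ponens: from (P → Q) and P, infer Q.
P = 'x > 8' is asserted, and P → Q holds, so Q follows.

x + 5 > 13.


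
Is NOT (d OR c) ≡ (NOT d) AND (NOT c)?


Compare truth tables:
c | d | φ | ψ
-------------
F | F | T | T
T | F | F | F
F | T | F | F
T | T | F | F
The columns φ and ψ agree on every row.

Yes, they are logically equivalent.


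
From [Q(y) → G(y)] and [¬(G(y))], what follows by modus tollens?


Modus tollens: from (P → Q) and ¬Q, infer ¬P.
Q = 'G(y)' is denied; since P → Q, P must also fail.

Not (Q(y)).


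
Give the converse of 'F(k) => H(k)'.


The converse of (P → Q) is (Q → P). It is not in general equivalent to the original.
Here P = 'F(k)' and Q = 'H(k)'.

If H(k), then F(k).


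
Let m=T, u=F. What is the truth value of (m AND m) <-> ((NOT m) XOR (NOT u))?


Substitute m=T, u=F:
m AND m = T AND T = T
NOT m = F
NOT u = T
(NOT m) XOR (NOT u) = F XOR T = T
(m AND m) <-> ((NOT m) XOR (NOT u)) = T <-> T = T

T


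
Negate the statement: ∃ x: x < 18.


¬(∀ x: φ) = ∃ x: ¬φ, and ¬(∃ x: φ) = ∀ x: ¬φ.
Apply to the existential statement.

∀ x: ¬(x < 18)


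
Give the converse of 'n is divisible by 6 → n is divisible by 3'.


The converse of (P → Q) is (Q → P). It is not in general equivalent to the original.
Here P = 'n is divisible by 6' and Q = 'n is divisible by 3'.

If n is divisible by 3, then n is divisible by 6.


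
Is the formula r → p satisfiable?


Search for a satisfying assignment over {p, r}.
Try p=F, r=F: the formula evaluates to T.
A satisfying assignment exists.

Satisfiable.


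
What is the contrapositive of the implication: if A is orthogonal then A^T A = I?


The contrapositive of (P → Q) is (¬Q → ¬P); it is logically equivalent to the original.
Here P = 'A is orthogonal' and Q = 'A^T A = I'.

If not (A^T A = I), then not (A is orthogonal).


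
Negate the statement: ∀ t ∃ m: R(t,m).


Negation flips each quantifier (∀↔∃) and negates the inner predicate.
¬(∀ t ∃ m: φ) = ∃ t ∀ m: ¬φ.

∃ t ∀ m: ¬(R(t,m))


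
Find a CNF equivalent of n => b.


Step 1: Rewrite n → b as ¬n ∨ b.

(~n) | b


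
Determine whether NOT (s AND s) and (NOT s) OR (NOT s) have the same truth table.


Compare truth tables:
s | φ | ψ
---------
F | T | T
T | F | F
The columns φ and ψ agree on every row.

Yes, they are logically equivalent.


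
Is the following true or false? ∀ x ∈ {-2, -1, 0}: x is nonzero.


Evaluate the predicate on each element: -2:T, -1:T, 0:F.
Counterexample x = 0 fails the predicate.

F


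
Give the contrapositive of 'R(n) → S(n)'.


The contrapositive of (P → Q) is (¬Q → ¬P); it is logically equivalent to the original.
Here P = 'R(n)' and Q = 'S(n)'.

If not (S(n)), then not (R(n)).


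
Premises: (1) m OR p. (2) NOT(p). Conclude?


Disjunctive syllogism: from (P ∨ Q) and ¬P, infer Q.
One disjunct, 'p', is ruled out; the other must hold.

m


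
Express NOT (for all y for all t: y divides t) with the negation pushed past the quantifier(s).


Negation flips each quantifier (∀↔∃) and negates the inner predicate.
¬(for all y for all t: φ) = there exists y there exists t: ¬φ.

there exists y there exists t: NOT(y divides t)


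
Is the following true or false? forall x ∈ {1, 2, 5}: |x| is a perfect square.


Evaluate the predicate on each element: 1:True, 2:False, 5:False.
Counterexample x = 2 fails the predicate.

False


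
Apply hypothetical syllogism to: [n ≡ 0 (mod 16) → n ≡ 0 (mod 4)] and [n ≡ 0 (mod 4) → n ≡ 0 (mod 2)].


Hypothetical syllogism: from (P → Q) and (Q → R), infer (P → R).
Chain the two implications through the shared middle term 'n ≡ 0 (mod 4)'.

n ≡ 0 (mod 16) → n ≡ 0 (mod 2)


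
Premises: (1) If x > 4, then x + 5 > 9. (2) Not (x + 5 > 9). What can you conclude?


Modus tollens: from (P → Q) and ¬Q, infer ¬P.
Q = 'x + 5 > 9' is denied; since P → Q, P must also fail.

Not (x > 4).


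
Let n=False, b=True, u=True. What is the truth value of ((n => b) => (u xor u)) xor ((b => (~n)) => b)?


Substitute n=False, b=True, u=True:
n => b = False => True = True
u xor u = True xor True = False
(n => b) => (u xor u) = True => False = False
~n = True
b => (~n) = True => True = True
(b => (~n)) => b = True => True = True
((n => b) => (u xor u)) xor ((b => (~n)) => b) = False xor True = True

True


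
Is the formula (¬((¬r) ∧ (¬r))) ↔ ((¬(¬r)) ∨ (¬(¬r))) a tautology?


Build the truth table over {r}:
r | φ
-----
F | T
T | T
Every row evaluates to true.

Yes, it is a tautology.


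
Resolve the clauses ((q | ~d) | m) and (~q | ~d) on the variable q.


The clauses contain complementary literals q and ~q.
Resolution eliminates this pair and disjoins the remaining literals (merging duplicates).

(~d | m)


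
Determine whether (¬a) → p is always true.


Build the truth table over {a, p}:
a | p | φ
---------
F | F | F
T | F | T
F | T | T
T | T | T
Counterexample at row 1: with a=F, p=F, the formula is F.

No, it is not a tautology.


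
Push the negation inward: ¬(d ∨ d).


De Morgan: the negation of a disjunction is the conjunction of the negations.
Distribute ¬ across ∨, flipping it to ∧, and negate each literal.

(¬d) ∧ (¬d)


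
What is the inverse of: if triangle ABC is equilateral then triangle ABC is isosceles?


The inverse of (P → Q) is (¬P → ¬Q). It is equivalent to the converse, not to the original.
Here P = 'triangle ABC is equilateral' and Q = 'triangle ABC is isosceles'.

If not (triangle ABC is equilateral), then not (triangle ABC is isosceles).


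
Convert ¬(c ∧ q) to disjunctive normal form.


Step 1: Apply De Morgan: ¬(c ∧ q) = ¬c ∨ ¬q.

(¬c) ∨ (¬q)


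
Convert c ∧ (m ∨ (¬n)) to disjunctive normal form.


Step 1: Distribute ∧ over ∨: c ∧ (m ∨ (¬n)) = (c ∧ m) ∨ (c ∧ (¬n)).

(c ∧ m) ∨ (c ∧ (¬n))


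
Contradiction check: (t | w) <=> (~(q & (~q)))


Truth table over {q, t, w}:
q | t | w | φ
-------------
False | False | False | False
True | False | False | False
False | True | False | True
True | True | False | True
False | False | True | True
True | False | True | True
False | True | True | True
True | True | True | True
Satisfying assignment at row 3: q=False, t=True, w=False gives True.

No, it is not a contradiction.


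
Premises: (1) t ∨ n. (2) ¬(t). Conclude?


Disjunctive syllogism: from (P ∨ Q) and ¬P, infer Q.
One disjunct, 't', is ruled out; the other must hold.

n


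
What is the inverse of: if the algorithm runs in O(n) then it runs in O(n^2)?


The inverse of (P → Q) is (¬P → ¬Q). It is equivalent to the converse, not to the original.
Here P = 'the algorithm runs in O(n)' and Q = 'it runs in O(n^2)'.

If not (the algorithm runs in O(n)), then not (it runs in O(n^2)).


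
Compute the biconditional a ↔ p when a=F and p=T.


Biconditional is true when both operands have the same truth value.
Substitute: a=F, p=T.
F ↔ T evaluates to F.

F


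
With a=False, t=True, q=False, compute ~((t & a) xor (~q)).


Substitute a=False, t=True, q=False:
t & a = True & False = False
~q = True
(t & a) xor (~q) = False xor True = True
~((t & a) xor (~q)) = False

False


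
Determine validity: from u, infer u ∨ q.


This matches the form of disjunction introduction: the conclusion follows in every model of the premises.

Valid.


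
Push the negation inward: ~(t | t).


De Morgan: the negation of a disjunction is the conjunction of the negations.
Distribute ~ across |, flipping it to &, and negate each literal.

(~t) & (~t)


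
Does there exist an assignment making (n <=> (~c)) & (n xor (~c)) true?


Check all 4 assignments over {c, n}:
c | n | φ
---------
False | False | False
True | False | False
False | True | False
True | True | False
No assignment makes the formula true.

Unsatisfiable.


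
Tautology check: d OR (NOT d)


Build the truth table over {d}:
d | φ
-----
F | T
T | T
Every row evaluates to true.

Yes, it is a tautology.


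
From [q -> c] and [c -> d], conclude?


Hypothetical syllogism: from (P → Q) and (Q → R), infer (P → R).
Chain the two implications through the shared middle term 'c'.

q -> d


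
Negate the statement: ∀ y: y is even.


¬(∀ x: φ) = ∃ x: ¬φ, and ¬(∃ x: φ) = ∀ x: ¬φ.
Apply to the universal statement.

∃ y: ¬(y is even)


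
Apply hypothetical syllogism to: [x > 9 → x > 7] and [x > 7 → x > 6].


Hypothetical syllogism: from (P → Q) and (Q → R), infer (P → R).
Chain the two implications through the shared middle term 'x > 7'.

x > 9 → x > 6


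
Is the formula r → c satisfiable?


Search for a satisfying assignment over {c, r}.
Try c=F, r=F: the formula evaluates to T.
A satisfying assignment exists.

Satisfiable.


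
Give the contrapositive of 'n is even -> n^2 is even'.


The contrapositive of (P → Q) is (¬Q → ¬P); it is logically equivalent to the original.
Here P = 'n is even' and Q = 'n^2 is even'.

If not (n^2 is even), then not (n is even).


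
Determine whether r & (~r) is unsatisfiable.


Truth table over {r}:
r | φ
-----
False | False
True | False
Every row is false.

Yes, it is a contradiction.


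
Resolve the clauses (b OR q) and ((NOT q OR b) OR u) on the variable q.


The clauses contain complementary literals q and NOTq.
Resolution eliminates this pair and disjoins the remaining literals (merging duplicates).

(b OR u)


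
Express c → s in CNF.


Step 1: Rewrite c → s as ¬c ∨ s.

(¬c) ∨ s


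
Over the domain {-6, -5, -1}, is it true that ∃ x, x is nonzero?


Evaluate the predicate on each element: -6:T, -5:T, -1:T.
Witness x = -6 satisfies the predicate.

T


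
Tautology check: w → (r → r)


Build the truth table over {r, w}:
r | w | φ
---------
F | F | T
T | F | T
F | T | T
T | T | T
Every row evaluates to true.

Yes, it is a tautology.


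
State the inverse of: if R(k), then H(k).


The inverse of (P → Q) is (¬P → ¬Q). It is equivalent to the converse, not to the original.
Here P = 'R(k)' and Q = 'H(k)'.

If not (R(k)), then not (H(k)).


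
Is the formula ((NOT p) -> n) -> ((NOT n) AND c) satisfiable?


Search for a satisfying assignment over {c, n, p}.
Try c=F, n=F, p=F: the formula evaluates to T.
A satisfying assignment exists.

Satisfiable.


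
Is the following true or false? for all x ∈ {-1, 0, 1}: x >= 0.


Evaluate the predicate on each element: -1:F, 0:T, 1:T.
Counterexample x = -1 fails the predicate.

F


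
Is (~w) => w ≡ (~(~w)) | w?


Compare truth tables:
w | φ | ψ
---------
False | False | False
True | True | True
The columns φ and ψ agree on every row.

Yes, they are logically equivalent.


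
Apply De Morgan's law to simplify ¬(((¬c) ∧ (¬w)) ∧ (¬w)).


De Morgan: the negation of a conjunction is the disjunction of the negations.
Distribute ¬ across ∧, flipping it to ∨, and negate each literal.

(c ∨ w) ∨ w


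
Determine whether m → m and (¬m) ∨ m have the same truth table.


Compare truth tables:
m | φ | ψ
---------
F | T | T
T | T | T
The columns φ and ψ agree on every row.

Yes, they are logically equivalent.


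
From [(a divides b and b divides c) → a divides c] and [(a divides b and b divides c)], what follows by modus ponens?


Modus ponens: from (P → Q) and P, infer Q.
P = '(a divides b and b divides c)' is asserted, and P → Q holds, so Q follows.

a divides c.


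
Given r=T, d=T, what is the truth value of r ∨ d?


Disjunction is false only when both operands are false.
Substitute: r=T, d=T.
T ∨ T evaluates to T.

T


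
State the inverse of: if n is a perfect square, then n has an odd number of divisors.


The inverse of (P → Q) is (¬P → ¬Q). It is equivalent to the converse, not to the original.
Here P = 'n is a perfect square' and Q = 'n has an odd number of divisors'.

If not (n is a perfect square), then not (n has an odd number of divisors).


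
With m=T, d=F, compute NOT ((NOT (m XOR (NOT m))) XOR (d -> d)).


Substitute m=T, d=F:
NOT m = F
m XOR (NOT m) = T XOR F = T
NOT (m XOR (NOT m)) = F
d -> d = F -> F = T
(NOT (m XOR (NOT m))) XOR (d -> d) = F XOR T = T
NOT ((NOT (m XOR (NOT m))) XOR (d -> d)) = F

F


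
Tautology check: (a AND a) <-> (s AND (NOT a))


Build the truth table over {a, s}:
a | s | φ
---------
F | F | T
T | F | F
F | T | F
T | T | F
Counterexample at row 2: with a=T, s=F, the formula is F.

No, it is not a tautology.


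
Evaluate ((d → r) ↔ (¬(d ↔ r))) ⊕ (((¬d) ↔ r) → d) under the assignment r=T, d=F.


Substitute r=T, d=F:
d → r = F → T = T
d ↔ r = F ↔ T = F
¬(d ↔ r) = T
(d → r) ↔ (¬(d ↔ r)) = T ↔ T = T
¬d = T
(¬d) ↔ r = T ↔ T = T
((¬d) ↔ r) → d = T → F = F
((d → r) ↔ (¬(d ↔ r))) ⊕ (((¬d) ↔ r) → d) = T ⊕ F = T

T


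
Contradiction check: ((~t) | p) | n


Truth table over {n, p, t}:
n | p | t | φ
-------------
False | False | False | True
True | False | False | True
False | True | False | True
True | True | False | True
False | False | True | False
True | False | True | True
False | True | True | True
True | True | True | True
Satisfying assignment at row 1: n=False, p=False, t=False gives True.

No, it is not a contradiction.


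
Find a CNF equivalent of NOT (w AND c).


Step 1: Apply De Morgan: ¬(w ∧ c) = ¬w ∨ ¬c.

(NOT w) OR (NOT c)


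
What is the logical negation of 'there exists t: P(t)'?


¬(for all x: φ) = there exists x: ¬φ, and ¬(there exists x: φ) = for all x: ¬φ.
Apply to the existential statement.

for all t: NOT(P(t))


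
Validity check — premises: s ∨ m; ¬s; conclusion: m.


This matches the form of disjunctive syllogism: the conclusion follows in every model of the premises.

Valid.
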